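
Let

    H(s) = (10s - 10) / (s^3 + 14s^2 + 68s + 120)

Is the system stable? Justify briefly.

stable

The denominator s^3 + 14s^2 + 68s + 120 factors as (s^2 + 8s + 20)(s + 6), giving poles at s = -4 + 2j, -4 - 2j, -6.
Since all poles lie strictly in the left half-plane, the system is stable.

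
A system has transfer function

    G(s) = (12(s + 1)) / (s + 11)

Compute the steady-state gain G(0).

G(0) = 12/11 ≈ 1.091

At s = 0 each factor (s + a) contributes a and each (s^2 + bs + c) contributes c.
G(0) = 12·(1) / ((11)) = 12/11 = 12/11.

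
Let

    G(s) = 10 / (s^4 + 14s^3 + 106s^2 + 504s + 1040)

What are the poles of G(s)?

s = -5 + j, -5 - j, -2 + 6j, -2 - 6j

The poles are the roots of the denominator s^4 + 14s^3 + 106s^2 + 504s + 1040 = 0.
No real roots exist; factor into two real quadratics: (s^2 + 10s + 26)(s^2 + 4s + 40) = 0.
Each quadratic gives a conjugate pair via the quadratic formula.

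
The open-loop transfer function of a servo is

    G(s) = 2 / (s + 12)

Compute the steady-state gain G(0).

G(0) = 1/6 ≈ 0.1667

Set s = 0: G(0) = (2) / (12) = 1/6.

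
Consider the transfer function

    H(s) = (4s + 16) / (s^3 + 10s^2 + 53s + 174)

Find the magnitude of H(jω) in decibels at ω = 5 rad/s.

Substitute s = j5: numerator = 16 + j20, denominator = -76 + j140.
|H(j5)| = |16 + j20| / |-76 + j140| = 25.612 / 159.30 ≈ 0.1608.
In decibels: 20·log₁₀(0.1608) ≈ -15.9 dB.

|H(j5)|_dB ≈ -15.9 dB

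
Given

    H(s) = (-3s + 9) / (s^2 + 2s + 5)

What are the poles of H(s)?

s = -1 ± 2j

The poles are the roots of the denominator s^2 + 2s + 5 = 0.
Using the quadratic formula: s = (-2 ± √(-16))/2 = -1 ± 2j.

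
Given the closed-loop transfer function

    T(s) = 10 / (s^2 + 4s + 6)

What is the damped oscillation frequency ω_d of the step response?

ω_d ≈ 1.414 rad/s

Comparing s^2 + 4s + 6 to s^2 + 2ζωₙs + ωₙ²: ωₙ = √6 ≈ 2.449 rad/s and ζ = 4/(2·√6) ≈ 0.8165.
ζωₙ = 4/2 = 2, so ω_d = ωₙ√(1−ζ²) = √(ωₙ² − (ζωₙ)²) = √(6 − 2²) = √2 ≈ 1.414 rad/s.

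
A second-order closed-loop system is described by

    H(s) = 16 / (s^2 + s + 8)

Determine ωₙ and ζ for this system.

Compare the denominator to the standard form s^2 + 2ζωₙs + ωₙ².
ωₙ² = 8, so ωₙ = √8 ≈ 2.828 rad/s.
2ζωₙ = 1, so ζ = 1/(2·√8) ≈ 0.1768.

ωₙ ≈ 2.828 rad/s, ζ ≈ 0.1768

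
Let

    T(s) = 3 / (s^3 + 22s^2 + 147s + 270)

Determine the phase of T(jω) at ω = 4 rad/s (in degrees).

∠T(j4) ≈ -98.89°

At s = j4: numerator = 3, denominator = -82 + j524.
∠T = ∠num − ∠den = 0° − (98.894°) = -98.89°.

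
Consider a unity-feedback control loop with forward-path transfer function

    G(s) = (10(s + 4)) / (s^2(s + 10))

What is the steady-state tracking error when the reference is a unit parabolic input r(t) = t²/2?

e_ss = 0.2500

G(s) has 2 poles at the origin.
This is a Type 2 system. Ka = lim_{s→0} s^2·G(s) = 40/10 = 4.
e_ss = 1/Ka = 1/(4) = 1/4 ≈ 0.2500.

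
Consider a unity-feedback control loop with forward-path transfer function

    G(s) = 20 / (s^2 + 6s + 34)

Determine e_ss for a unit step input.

G(s) has no poles at the origin.
This is a Type 0 system. Kp = lim_{s→0} G(s) = 20/34 = 10/17.
e_ss = 1/(1 + Kp) = 1/(1 + 10/17) = 17/27 ≈ 0.6296.

e_ss = 0.6296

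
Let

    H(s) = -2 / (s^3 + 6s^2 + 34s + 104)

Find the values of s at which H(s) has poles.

s = -1 + 5j, -1 - 5j, -4

The poles are the roots of the denominator s^3 + 6s^2 + 34s + 104 = 0.
Trying s = -4: the polynomial evaluates to 0, so (s + 4) is a factor.
Dividing out leaves s^2 + 2s + 26 = 0.
The quadratic formula then gives s = -1 ± 5j.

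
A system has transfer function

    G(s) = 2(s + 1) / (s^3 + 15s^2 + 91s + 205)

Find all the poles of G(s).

s = -5 ± 4j, -5

The poles are the roots of the denominator s^3 + 15s^2 + 91s + 205 = 0.
Trying s = -5: the polynomial evaluates to 0, so (s + 5) is a factor.
Dividing out leaves s^2 + 10s + 41 = 0.
The quadratic formula then gives s = -5 ± 4j.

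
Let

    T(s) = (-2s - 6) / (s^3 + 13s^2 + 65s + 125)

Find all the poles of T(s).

s = -4 + 3j, -4 - 3j, -5

The poles are the roots of the denominator s^3 + 13s^2 + 65s + 125 = 0.
Trying s = -5: the polynomial evaluates to 0, so (s + 5) is a factor.
Dividing out leaves s^2 + 8s + 25 = 0.
The quadratic formula then gives s = -4 ± 3j.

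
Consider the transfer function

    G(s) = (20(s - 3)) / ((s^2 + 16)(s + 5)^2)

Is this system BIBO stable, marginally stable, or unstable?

The poles can be read from the denominator factors: s = 4j, -4j, -5, -5.
Since the simple pole(s) at s = 4j, -4j lie on the jω-axis with none in the right half-plane, the system is marginally stable.

marginally stable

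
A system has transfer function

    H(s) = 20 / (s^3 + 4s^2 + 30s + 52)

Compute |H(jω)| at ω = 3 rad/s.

|H(j3)| ≈ 0.3077

Substitute s = j3: numerator = 20, denominator = 16 + j63.
|H(j3)| = |20| / |16 + j63| = 20 / 65 ≈ 0.3077.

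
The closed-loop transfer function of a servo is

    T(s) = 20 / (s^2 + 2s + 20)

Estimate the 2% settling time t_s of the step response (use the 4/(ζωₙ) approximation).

t_s ≈ 4 s

Comparing s^2 + 2s + 20 to s^2 + 2ζωₙs + ωₙ²: ωₙ = √20 ≈ 4.472 rad/s and ζ = 2/(2·√20) ≈ 0.2236.
ζωₙ = 2/2 = 1, so t_s ≈ 4/(ζωₙ) = 4/1 = 4 s.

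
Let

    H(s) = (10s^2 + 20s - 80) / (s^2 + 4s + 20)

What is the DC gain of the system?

H(0) = -4

Set s = 0: H(0) = (-80) / (20) = -4.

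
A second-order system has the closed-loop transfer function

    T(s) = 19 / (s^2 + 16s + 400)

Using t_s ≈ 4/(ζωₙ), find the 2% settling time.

t_s ≈ 0.5000 s

Comparing s^2 + 16s + 400 to s^2 + 2ζωₙs + ωₙ²: ωₙ = 20 rad/s and ζ = 16/(2·20) = 0.4.
ζωₙ = 16/2 = 8, so t_s ≈ 4/(ζωₙ) = 4/8 = 0.5000 s.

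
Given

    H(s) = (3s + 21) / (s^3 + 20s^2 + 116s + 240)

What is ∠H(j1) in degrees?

∠H(j1) ≈ -19.47°

At s = j1: numerator = 21 + j3, denominator = 220 + j115.
∠H = ∠num − ∠den = 8.1301° − (27.597°) = -19.47°.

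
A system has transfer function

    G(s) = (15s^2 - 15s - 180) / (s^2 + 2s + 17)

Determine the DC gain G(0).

G(0) = -180/17 ≈ -10.59

Set s = 0: G(0) = (-180) / (17) = -180/17.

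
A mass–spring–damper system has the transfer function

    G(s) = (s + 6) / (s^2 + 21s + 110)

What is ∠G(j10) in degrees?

∠G(j10) ≈ -28.24°

At s = j10: numerator = 6 + j10, denominator = 10 + j210.
∠G = ∠num − ∠den = 59.036° − (87.274°) = -28.24°.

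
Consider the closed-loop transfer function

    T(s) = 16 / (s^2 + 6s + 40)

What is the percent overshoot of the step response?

Comparing s^2 + 6s + 40 to s^2 + 2ζωₙs + ωₙ²: ωₙ = √40 ≈ 6.325 rad/s and ζ = 6/(2·√40) ≈ 0.4743.
%OS = 100·exp(−πζ/√(1−ζ²)) = 100·exp(−π·0.4743/√(1−0.4743²)) ≈ 18.4%.

%OS ≈ 18.4%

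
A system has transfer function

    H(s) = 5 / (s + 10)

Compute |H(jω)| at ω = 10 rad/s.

Substitute s = j10: numerator = 5, denominator = 10 + j10.
|H(j10)| = |5| / |10 + j10| = 5 / 14.142 ≈ 0.3536.

|H(j10)| ≈ 0.3536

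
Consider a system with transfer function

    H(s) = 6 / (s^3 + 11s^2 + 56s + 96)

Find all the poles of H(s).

s = -4 + 4j, -4 - 4j, -3

The poles are the roots of the denominator s^3 + 11s^2 + 56s + 96 = 0.
Trying s = -3: the polynomial evaluates to 0, so (s + 3) is a factor.
Dividing out leaves s^2 + 8s + 32 = 0.
The quadratic formula then gives s = -4 ± 4j.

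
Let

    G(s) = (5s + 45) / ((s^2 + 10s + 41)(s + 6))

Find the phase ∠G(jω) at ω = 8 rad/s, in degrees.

∠G(j8) ≈ -117.5°

At s = j8: numerator = 45 + j40, denominator = -778 + j296.
∠G = ∠num − ∠den = 41.634° − (159.17°) = -117.5°.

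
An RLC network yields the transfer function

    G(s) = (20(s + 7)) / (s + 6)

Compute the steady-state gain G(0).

At s = 0 each factor (s + a) contributes a and each (s^2 + bs + c) contributes c.
G(0) = 20·(7) / ((6)) = 140/6 = 70/3.

G(0) = 70/3 ≈ 23.33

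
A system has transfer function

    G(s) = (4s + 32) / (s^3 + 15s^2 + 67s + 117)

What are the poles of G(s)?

The poles are the roots of the denominator s^3 + 15s^2 + 67s + 117 = 0.
Trying s = -9: the polynomial evaluates to 0, so (s + 9) is a factor.
Dividing out leaves s^2 + 6s + 13 = 0.
The quadratic formula then gives s = -3 ± 2j.

s = -3 + 2j, -3 - 2j, -9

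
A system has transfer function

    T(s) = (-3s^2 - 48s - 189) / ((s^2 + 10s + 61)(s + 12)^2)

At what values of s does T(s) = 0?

s = -7, -9

Set the numerator to zero: -3s^2 - 48s - 189 = 0, i.e. -3·(s^2 + 16s + 63) = 0.
Factoring: (s + 7)(s + 9) = 0.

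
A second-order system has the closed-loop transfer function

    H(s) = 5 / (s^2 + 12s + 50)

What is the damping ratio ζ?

ζ ≈ 0.8485

Compare the denominator to the standard form s^2 + 2ζωₙs + ωₙ².
ωₙ² = 50, so ωₙ = √50 ≈ 7.071 rad/s.
2ζωₙ = 12, so ζ = 12/(2·√50) ≈ 0.8485.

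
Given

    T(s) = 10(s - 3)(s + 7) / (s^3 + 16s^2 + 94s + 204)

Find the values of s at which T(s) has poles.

s = -5 ± 3j, -6

The poles are the roots of the denominator s^3 + 16s^2 + 94s + 204 = 0.
Trying s = -6: the polynomial evaluates to 0, so (s + 6) is a factor.
Dividing out leaves s^2 + 10s + 34 = 0.
The quadratic formula then gives s = -5 ± 3j.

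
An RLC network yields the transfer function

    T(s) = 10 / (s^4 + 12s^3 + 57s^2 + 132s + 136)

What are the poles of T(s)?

s = -2 ± 2j, -4 ± j

The poles are the roots of the denominator s^4 + 12s^3 + 57s^2 + 132s + 136 = 0.
No real roots exist; factor into two real quadratics: (s^2 + 4s + 8)(s^2 + 8s + 17) = 0.
Each quadratic gives a conjugate pair via the quadratic formula.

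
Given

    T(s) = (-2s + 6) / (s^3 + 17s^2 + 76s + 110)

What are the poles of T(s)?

The poles are the roots of the denominator s^3 + 17s^2 + 76s + 110 = 0.
Trying s = -11: the polynomial evaluates to 0, so (s + 11) is a factor.
Dividing out leaves s^2 + 6s + 10 = 0.
The quadratic formula then gives s = -3 ± 1j.

s = -3 + j, -3 - j, -11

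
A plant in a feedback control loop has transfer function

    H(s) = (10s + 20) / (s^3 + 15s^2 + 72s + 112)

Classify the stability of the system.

stable

The denominator s^3 + 15s^2 + 72s + 112 factors as (s + 4)^2(s + 7), giving poles at s = -4, -7, -4.
Since all poles lie strictly in the left half-plane, the system is stable.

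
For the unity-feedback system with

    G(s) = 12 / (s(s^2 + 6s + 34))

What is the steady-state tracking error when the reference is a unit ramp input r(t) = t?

G(s) has one pole at the origin.
This is a Type 1 system. Kv = lim_{s→0} s·G(s) = 12/34 = 6/17.
e_ss = 1/Kv = 1/(6/17) = 17/6 ≈ 2.833.

e_ss = 2.833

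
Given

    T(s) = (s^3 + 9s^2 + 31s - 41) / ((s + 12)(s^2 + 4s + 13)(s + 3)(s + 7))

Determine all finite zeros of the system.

s = -5 ± 4j, 1

Set the numerator to zero: s^3 + 9s^2 + 31s - 41 = 0.
Factoring: (s^2 + 10s + 41)(s - 1) = 0.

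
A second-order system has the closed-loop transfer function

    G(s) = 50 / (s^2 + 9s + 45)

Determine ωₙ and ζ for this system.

ωₙ ≈ 6.708 rad/s, ζ ≈ 0.6708

Compare the denominator to the standard form s^2 + 2ζωₙs + ωₙ².
ωₙ² = 45, so ωₙ = √45 ≈ 6.708 rad/s.
2ζωₙ = 9, so ζ = 9/(2·√45) ≈ 0.6708.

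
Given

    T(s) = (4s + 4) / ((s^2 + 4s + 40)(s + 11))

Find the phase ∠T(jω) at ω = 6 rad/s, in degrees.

∠T(j6) ≈ -28.61°

At s = j6: numerator = 4 + j24, denominator = -100 + j288.
∠T = ∠num − ∠den = 80.538° − (109.15°) = -28.61°.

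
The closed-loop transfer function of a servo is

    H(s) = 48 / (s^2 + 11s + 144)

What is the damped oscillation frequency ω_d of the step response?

ω_d ≈ 10.67 rad/s

Comparing s^2 + 11s + 144 to s^2 + 2ζωₙs + ωₙ²: ωₙ = 12 rad/s and ζ = 11/(2·12) ≈ 0.4583.
ζωₙ = 11/2 = 5.5, so ω_d = ωₙ√(1−ζ²) = √(ωₙ² − (ζωₙ)²) = √(144 − 5.5²) = √113.75 ≈ 10.67 rad/s.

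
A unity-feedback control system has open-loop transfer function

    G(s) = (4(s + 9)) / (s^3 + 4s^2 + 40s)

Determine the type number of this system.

Type 1

The denominator has 1 factor of s at the origin (free integrator), so this is a Type 1 system.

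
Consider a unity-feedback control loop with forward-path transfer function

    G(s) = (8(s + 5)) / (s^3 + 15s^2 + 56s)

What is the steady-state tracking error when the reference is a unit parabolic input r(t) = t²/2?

G(s) has one pole at the origin.
This is a Type 1 system; Ka = lim_{s→0} s^2·G(s) = 0, so the steady-state error for a parabola input is infinite.

e_ss = ∞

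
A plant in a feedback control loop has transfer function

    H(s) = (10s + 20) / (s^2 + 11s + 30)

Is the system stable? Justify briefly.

The denominator s^2 + 11s + 30 factors as (s + 5)(s + 6), giving poles at s = -5, -6.
Since all poles lie strictly in the left half-plane, the system is stable.

stable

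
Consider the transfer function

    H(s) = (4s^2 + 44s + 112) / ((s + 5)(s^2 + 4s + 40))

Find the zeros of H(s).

Set the numerator to zero: 4s^2 + 44s + 112 = 0, i.e. 4·(s^2 + 11s + 28) = 0.
Factoring: (s + 7)(s + 4) = 0.

s = -7, -4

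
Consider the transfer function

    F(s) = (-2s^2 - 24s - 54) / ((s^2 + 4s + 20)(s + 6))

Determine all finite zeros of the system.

Set the numerator to zero: -2s^2 - 24s - 54 = 0, i.e. -2·(s^2 + 12s + 27) = 0.
Factoring: (s + 9)(s + 3) = 0.

s = -9, -3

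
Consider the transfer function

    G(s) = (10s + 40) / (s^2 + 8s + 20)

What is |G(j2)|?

|G(j2)| ≈ 1.976

Substitute s = j2: numerator = 40 + j20, denominator = 16 + j16.
|G(j2)| = |40 + j20| / |16 + j16| = 44.721 / 22.627 ≈ 1.976.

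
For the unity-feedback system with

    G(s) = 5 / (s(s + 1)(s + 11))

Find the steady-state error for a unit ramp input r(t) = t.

e_ss = 2.200

G(s) has one pole at the origin.
This is a Type 1 system. Kv = lim_{s→0} s·G(s) = 5/11.
e_ss = 1/Kv = 1/(5/11) = 11/5 ≈ 2.200.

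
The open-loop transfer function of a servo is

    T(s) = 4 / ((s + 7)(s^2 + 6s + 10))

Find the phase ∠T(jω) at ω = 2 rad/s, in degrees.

∠T(j2) ≈ -79.38°

At s = j2: numerator = 4, denominator = 18 + j96.
∠T = ∠num − ∠den = 0° − (79.380°) = -79.38°.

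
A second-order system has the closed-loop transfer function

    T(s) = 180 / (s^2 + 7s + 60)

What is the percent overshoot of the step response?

%OS ≈ 20.4%

Comparing s^2 + 7s + 60 to s^2 + 2ζωₙs + ωₙ²: ωₙ = √60 ≈ 7.746 rad/s and ζ = 7/(2·√60) ≈ 0.4518.
%OS = 100·exp(−πζ/√(1−ζ²)) = 100·exp(−π·0.4518/√(1−0.4518²)) ≈ 20.4%.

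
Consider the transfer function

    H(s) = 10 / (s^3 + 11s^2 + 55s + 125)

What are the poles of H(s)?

s = -3 + 4j, -3 - 4j, -5

The poles are the roots of the denominator s^3 + 11s^2 + 55s + 125 = 0.
Trying s = -5: the polynomial evaluates to 0, so (s + 5) is a factor.
Dividing out leaves s^2 + 6s + 25 = 0.
The quadratic formula then gives s = -3 ± 4j.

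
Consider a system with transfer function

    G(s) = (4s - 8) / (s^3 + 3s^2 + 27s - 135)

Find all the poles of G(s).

s = -3 ± 6j, 3

The poles are the roots of the denominator s^3 + 3s^2 + 27s - 135 = 0.
Trying s = 3: the polynomial evaluates to 0, so (s - 3) is a factor.
Dividing out leaves s^2 + 6s + 45 = 0.
The quadratic formula then gives s = -3 ± 6j.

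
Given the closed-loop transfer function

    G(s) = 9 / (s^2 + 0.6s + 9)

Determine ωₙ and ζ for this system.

ωₙ = 3 rad/s, ζ = 0.1

Compare the denominator to the standard form s^2 + 2ζωₙs + ωₙ².
ωₙ² = 9, so ωₙ = 3 rad/s.
2ζωₙ = 0.6, so ζ = 0.6/(2·3) = 0.1.
With ζ = 0.1 the response is underdamped.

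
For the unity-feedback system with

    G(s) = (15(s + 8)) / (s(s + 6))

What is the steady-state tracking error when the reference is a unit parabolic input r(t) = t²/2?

G(s) has one pole at the origin.
This is a Type 1 system; Ka = lim_{s→0} s^2·G(s) = 0, so the steady-state error for a parabola input is infinite.

e_ss = ∞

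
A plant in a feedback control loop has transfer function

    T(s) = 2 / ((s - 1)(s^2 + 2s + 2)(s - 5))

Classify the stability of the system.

unstable

The poles can be read from the denominator factors: s = 1, -1 ± j, 5.
Since the pole(s) at s = 1, 5 lie in the right half-plane, the system is unstable.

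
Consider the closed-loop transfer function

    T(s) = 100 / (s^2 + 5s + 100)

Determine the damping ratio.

ζ = 0.25

Compare the denominator to the standard form s^2 + 2ζωₙs + ωₙ².
ωₙ² = 100, so ωₙ = 10 rad/s.
2ζωₙ = 5, so ζ = 5/(2·10) = 0.25.
With ζ = 0.25 the response is underdamped.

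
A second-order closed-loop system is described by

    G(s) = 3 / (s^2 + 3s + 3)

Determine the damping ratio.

ζ ≈ 0.8660

Compare the denominator to the standard form s^2 + 2ζωₙs + ωₙ².
ωₙ² = 3, so ωₙ = √3 ≈ 1.732 rad/s.
2ζωₙ = 3, so ζ = 3/(2·√3) ≈ 0.8660.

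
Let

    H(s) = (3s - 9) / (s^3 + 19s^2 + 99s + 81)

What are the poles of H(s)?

The poles are the roots of the denominator s^3 + 19s^2 + 99s + 81 = 0.
Trying s = -1: the polynomial evaluates to 0, so (s + 1) is a factor.
Dividing out leaves s^2 + 18s + 81 = 0.
Factoring the quadratic: (s + 9)^2 = 0.

s = -1, -9, -9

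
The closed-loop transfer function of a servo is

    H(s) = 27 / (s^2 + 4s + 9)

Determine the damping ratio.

Compare the denominator to the standard form s^2 + 2ζωₙs + ωₙ².
ωₙ² = 9, so ωₙ = 3 rad/s.
2ζωₙ = 4, so ζ = 4/(2·3) ≈ 0.6667.

ζ ≈ 0.6667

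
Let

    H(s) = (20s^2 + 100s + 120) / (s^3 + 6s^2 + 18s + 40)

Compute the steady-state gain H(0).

H(0) = 3

Set s = 0: H(0) = (120) / (40) = 3.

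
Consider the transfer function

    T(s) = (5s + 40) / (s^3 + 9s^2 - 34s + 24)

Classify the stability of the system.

unstable

The denominator s^3 + 9s^2 - 34s + 24 factors as (s - 2)(s + 12)(s - 1), giving poles at s = 2, -12, 1.
Since the pole(s) at s = 2, 1 lie in the right half-plane, the system is unstable.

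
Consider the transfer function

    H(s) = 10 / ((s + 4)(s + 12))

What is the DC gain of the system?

H(0) = 5/24 ≈ 0.2083

Set s = 0: H(0) = (10) / (48) = 5/24.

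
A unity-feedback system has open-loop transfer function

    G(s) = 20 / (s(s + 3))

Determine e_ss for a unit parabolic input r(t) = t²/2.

e_ss = ∞

G(s) has one pole at the origin.
This is a Type 1 system; Ka = lim_{s→0} s^2·G(s) = 0, so the steady-state error for a parabola input is infinite.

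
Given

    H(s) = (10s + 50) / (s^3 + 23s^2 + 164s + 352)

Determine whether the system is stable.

stable

The denominator s^3 + 23s^2 + 164s + 352 factors as (s + 11)(s + 8)(s + 4), giving poles at s = -11, -8, -4.
Since all poles lie strictly in the left half-plane, the system is stable.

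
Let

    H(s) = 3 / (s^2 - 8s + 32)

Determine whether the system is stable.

The poles can be read from the denominator factors: s = 4 + 4j, 4 - 4j.
Since the pole(s) at s = 4 + 4j, 4 - 4j lie in the right half-plane, the system is unstable.

unstable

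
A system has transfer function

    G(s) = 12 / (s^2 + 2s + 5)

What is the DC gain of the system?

G(0) = 12/5 ≈ 2.400

At s = 0 each factor (s + a) contributes a and each (s^2 + bs + c) contributes c.
G(0) = 12·1 / ((5)) = 12/5 = 12/5.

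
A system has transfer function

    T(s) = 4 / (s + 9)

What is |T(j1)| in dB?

Substitute s = j1: numerator = 4, denominator = 9 + j1.
|T(j1)| = |4| / |9 + j1| = 4 / 9.0554 ≈ 0.4417.
In decibels: 20·log₁₀(0.4417) ≈ -7.10 dB.

|T(j1)|_dB ≈ -7.10 dB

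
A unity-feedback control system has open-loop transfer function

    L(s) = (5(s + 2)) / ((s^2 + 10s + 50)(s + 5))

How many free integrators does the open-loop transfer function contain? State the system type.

Type 0

The denominator has no factor of s at the origin — no free integrator — so this is a Type 0 system.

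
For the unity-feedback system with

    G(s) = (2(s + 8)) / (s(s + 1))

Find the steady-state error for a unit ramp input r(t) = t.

G(s) has one pole at the origin.
This is a Type 1 system. Kv = lim_{s→0} s·G(s) = 16/1.
e_ss = 1/Kv = 1/(16) = 1/16 ≈ 0.06250.

e_ss = 0.06250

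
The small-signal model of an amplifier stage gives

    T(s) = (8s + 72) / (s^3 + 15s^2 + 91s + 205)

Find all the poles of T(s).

s = -5 + 4j, -5 - 4j, -5

The poles are the roots of the denominator s^3 + 15s^2 + 91s + 205 = 0.
Trying s = -5: the polynomial evaluates to 0, so (s + 5) is a factor.
Dividing out leaves s^2 + 10s + 41 = 0.
The quadratic formula then gives s = -5 ± 4j.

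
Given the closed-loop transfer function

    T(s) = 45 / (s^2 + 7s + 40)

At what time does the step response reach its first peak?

Comparing s^2 + 7s + 40 to s^2 + 2ζωₙs + ωₙ²: ωₙ = √40 ≈ 6.325 rad/s and ζ = 7/(2·√40) ≈ 0.5534.
ζωₙ = 7/2 = 3.5, so ω_d = ωₙ√(1−ζ²) = √(ωₙ² − (ζωₙ)²) = √(40 − 3.5²) = √27.75 ≈ 5.268 rad/s.
t_p = π/ω_d = π/5.268 ≈ 0.5964 s.

t_p ≈ 0.5964 s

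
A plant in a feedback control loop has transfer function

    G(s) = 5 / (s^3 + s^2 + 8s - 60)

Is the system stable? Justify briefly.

unstable

The denominator s^3 + s^2 + 8s - 60 factors as (s^2 + 4s + 20)(s - 3), giving poles at s = -2 + 4j, -2 - 4j, 3.
Since the pole(s) at s = 3 lie in the right half-plane, the system is unstable.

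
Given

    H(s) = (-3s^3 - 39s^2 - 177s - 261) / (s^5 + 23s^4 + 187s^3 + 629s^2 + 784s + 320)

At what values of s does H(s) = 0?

Set the numerator to zero: -3s^3 - 39s^2 - 177s - 261 = 0, i.e. -3·(s^3 + 13s^2 + 59s + 87) = 0.
Factoring: (s + 3)(s^2 + 10s + 29) = 0.

s = -3, -5 ± 2j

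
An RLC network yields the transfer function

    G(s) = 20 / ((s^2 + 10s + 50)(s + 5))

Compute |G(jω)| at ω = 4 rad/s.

Substitute s = j4: numerator = 20, denominator = 10 + j336.
|G(j4)| = |20| / |10 + j336| = 20 / 336.15 ≈ 0.05950.

|G(j4)| ≈ 0.05950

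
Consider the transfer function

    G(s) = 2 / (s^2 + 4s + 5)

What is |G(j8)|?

|G(j8)| ≈ 0.02980

Substitute s = j8: numerator = 2, denominator = -59 + j32.
|G(j8)| = |2| / |-59 + j32| = 2 / 67.119 ≈ 0.02980.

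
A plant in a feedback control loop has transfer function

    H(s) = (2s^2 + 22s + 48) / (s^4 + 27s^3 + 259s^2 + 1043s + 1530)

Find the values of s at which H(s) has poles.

s = -4 ± j, -10, -9

The poles are the roots of the denominator s^4 + 27s^3 + 259s^2 + 1043s + 1530 = 0.
Trying s = -10: the polynomial evaluates to 0, so (s + 10) is a factor.
Dividing out leaves s^3 + 17s^2 + 89s + 153 = 0.
This factors further as (s^2 + 8s + 17)(s + 9) = 0.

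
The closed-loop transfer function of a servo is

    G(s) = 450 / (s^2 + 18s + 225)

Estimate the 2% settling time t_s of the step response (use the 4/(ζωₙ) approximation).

Comparing s^2 + 18s + 225 to s^2 + 2ζωₙs + ωₙ²: ωₙ = 15 rad/s and ζ = 18/(2·15) = 0.6.
ζωₙ = 18/2 = 9, so t_s ≈ 4/(ζωₙ) = 4/9 ≈ 0.4444 s.

t_s ≈ 0.4444 s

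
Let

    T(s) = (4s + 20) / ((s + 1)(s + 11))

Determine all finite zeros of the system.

Set the numerator to zero: 4s + 20 = 0, i.e. 4·(s + 5) = 0.
So s = -5.

s = -5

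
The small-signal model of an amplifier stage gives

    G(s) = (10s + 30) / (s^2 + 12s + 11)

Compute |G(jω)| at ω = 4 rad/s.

|G(j4)| ≈ 1.036

Substitute s = j4: numerator = 30 + j40, denominator = -5 + j48.
|G(j4)| = |30 + j40| / |-5 + j48| = 50 / 48.260 ≈ 1.036.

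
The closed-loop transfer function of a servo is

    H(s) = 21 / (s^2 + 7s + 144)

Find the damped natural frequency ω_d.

Comparing s^2 + 7s + 144 to s^2 + 2ζωₙs + ωₙ²: ωₙ = 12 rad/s and ζ = 7/(2·12) ≈ 0.2917.
ζωₙ = 7/2 = 3.5, so ω_d = ωₙ√(1−ζ²) = √(ωₙ² − (ζωₙ)²) = √(144 − 3.5²) = √131.75 ≈ 11.48 rad/s.

ω_d ≈ 11.48 rad/s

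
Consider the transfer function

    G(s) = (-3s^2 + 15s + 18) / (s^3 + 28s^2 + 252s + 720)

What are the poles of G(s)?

s = -10, -6, -12

The poles are the roots of the denominator s^3 + 28s^2 + 252s + 720 = 0.
Trying s = -10: the polynomial evaluates to 0, so (s + 10) is a factor.
Dividing out leaves s^2 + 18s + 72 = 0.
Factoring the quadratic: (s + 6)(s + 12) = 0.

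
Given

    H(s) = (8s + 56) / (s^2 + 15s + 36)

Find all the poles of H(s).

The poles are the roots of the denominator s^2 + 15s + 36 = 0.
Factoring: (s + 12)(s + 3) = 0, so s = -12 and s = -3.

s = -12, -3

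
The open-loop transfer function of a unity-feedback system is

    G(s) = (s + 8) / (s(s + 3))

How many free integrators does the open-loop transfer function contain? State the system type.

The denominator has 1 factor of s at the origin (free integrator), so this is a Type 1 system.

Type 1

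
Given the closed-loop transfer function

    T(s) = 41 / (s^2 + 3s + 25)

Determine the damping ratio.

Compare the denominator to the standard form s^2 + 2ζωₙs + ωₙ².
ωₙ² = 25, so ωₙ = 5 rad/s.
2ζωₙ = 3, so ζ = 3/(2·5) = 0.3.
With ζ = 0.3 the response is underdamped.

ζ = 0.3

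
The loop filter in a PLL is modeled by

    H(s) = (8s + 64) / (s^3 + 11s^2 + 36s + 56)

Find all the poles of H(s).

s = -2 + 2j, -2 - 2j, -7

The poles are the roots of the denominator s^3 + 11s^2 + 36s + 56 = 0.
Trying s = -7: the polynomial evaluates to 0, so (s + 7) is a factor.
Dividing out leaves s^2 + 4s + 8 = 0.
The quadratic formula then gives s = -2 ± 2j.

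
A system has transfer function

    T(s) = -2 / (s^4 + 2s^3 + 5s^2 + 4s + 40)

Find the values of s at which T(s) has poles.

The poles are the roots of the denominator s^4 + 2s^3 + 5s^2 + 4s + 40 = 0.
No real roots exist; factor into two real quadratics: (s^2 - 2s + 5)(s^2 + 4s + 8) = 0.
Each quadratic gives a conjugate pair via the quadratic formula.

s = 1 ± 2j, -2 ± 2j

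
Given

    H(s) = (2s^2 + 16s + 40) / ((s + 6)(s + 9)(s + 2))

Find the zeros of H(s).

Set the numerator to zero: 2s^2 + 16s + 40 = 0, i.e. 2·(s^2 + 8s + 20) = 0.
Factoring: (s^2 + 8s + 20) = 0.

s = -4 + 2j, -4 - 2j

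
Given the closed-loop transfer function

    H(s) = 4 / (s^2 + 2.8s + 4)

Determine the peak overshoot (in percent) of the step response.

%OS ≈ 4.60%

Comparing s^2 + 2.8s + 4 to s^2 + 2ζωₙs + ωₙ²: ωₙ = 2 rad/s and ζ = 2.8/(2·2) = 0.7.
%OS = 100·exp(−πζ/√(1−ζ²)) = 100·exp(−π·0.7/√(1−0.7²)) ≈ 4.60%.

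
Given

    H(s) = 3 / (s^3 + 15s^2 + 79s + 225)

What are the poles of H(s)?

s = -3 ± 4j, -9

The poles are the roots of the denominator s^3 + 15s^2 + 79s + 225 = 0.
Trying s = -9: the polynomial evaluates to 0, so (s + 9) is a factor.
Dividing out leaves s^2 + 6s + 25 = 0.
The quadratic formula then gives s = -3 ± 4j.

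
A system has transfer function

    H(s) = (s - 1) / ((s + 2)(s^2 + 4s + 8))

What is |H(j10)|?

Substitute s = j10: numerator = -1 + j10, denominator = -584 - j840.
|H(j10)| = |-1 + j10| / |-584 - j840| = 10.050 / 1023.1 ≈ 0.009823.

|H(j10)| ≈ 0.009823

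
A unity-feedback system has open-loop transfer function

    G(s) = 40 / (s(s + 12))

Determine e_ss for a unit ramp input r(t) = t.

G(s) has one pole at the origin.
This is a Type 1 system. Kv = lim_{s→0} s·G(s) = 40/12 = 10/3.
e_ss = 1/Kv = 1/(10/3) = 3/10 ≈ 0.3000.

e_ss = 0.3000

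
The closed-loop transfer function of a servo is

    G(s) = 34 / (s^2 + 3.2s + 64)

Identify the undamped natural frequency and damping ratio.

Compare the denominator to the standard form s^2 + 2ζωₙs + ωₙ².
ωₙ² = 64, so ωₙ = 8 rad/s.
2ζωₙ = 3.2, so ζ = 3.2/(2·8) = 0.2.
With ζ = 0.2 the response is underdamped.

ωₙ = 8 rad/s, ζ = 0.2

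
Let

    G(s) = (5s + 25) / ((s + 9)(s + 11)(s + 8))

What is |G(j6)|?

Substitute s = j6: numerator = 25 + j30, denominator = -216 + j1338.
|G(j6)| = |25 + j30| / |-216 + j1338| = 39.051 / 1355.3 ≈ 0.02881.

|G(j6)| ≈ 0.02881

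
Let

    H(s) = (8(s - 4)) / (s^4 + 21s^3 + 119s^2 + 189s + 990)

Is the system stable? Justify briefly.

marginally stable

The denominator s^4 + 21s^3 + 119s^2 + 189s + 990 factors as (s^2 + 9)(s + 10)(s + 11), giving poles at s = ±3j, -10, -11.
Since the simple pole(s) at s = ±3j lie on the jω-axis with none in the right half-plane, the system is marginally stable.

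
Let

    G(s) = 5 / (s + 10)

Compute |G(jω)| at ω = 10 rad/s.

|G(j10)| ≈ 0.3536

Substitute s = j10: numerator = 5, denominator = 10 + j10.
|G(j10)| = |5| / |10 + j10| = 5 / 14.142 ≈ 0.3536.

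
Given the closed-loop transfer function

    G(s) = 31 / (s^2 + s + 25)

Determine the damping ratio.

ζ = 0.1

Compare the denominator to the standard form s^2 + 2ζωₙs + ωₙ².
ωₙ² = 25, so ωₙ = 5 rad/s.
2ζωₙ = 1, so ζ = 1/(2·5) = 0.1.
With ζ = 0.1 the response is underdamped.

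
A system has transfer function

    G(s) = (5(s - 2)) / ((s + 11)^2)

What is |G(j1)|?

|G(j1)| ≈ 0.09164

Substitute s = j1: numerator = -10 + j5, denominator = 120 + j22.
|G(j1)| = |-10 + j5| / |120 + j22| = 11.180 / 122 ≈ 0.09164.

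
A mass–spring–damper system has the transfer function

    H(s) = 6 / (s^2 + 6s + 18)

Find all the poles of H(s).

s = -3 + 3j, -3 - 3j

The poles are the roots of the denominator s^2 + 6s + 18 = 0.
Using the quadratic formula: s = (-6 ± √(-36))/2 = -3 ± 3j.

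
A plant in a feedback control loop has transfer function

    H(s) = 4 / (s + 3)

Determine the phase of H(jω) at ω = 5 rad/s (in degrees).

At s = j5: numerator = 4, denominator = 3 + j5.
∠H = ∠num − ∠den = 0° − (59.036°) = -59.04°.

∠H(j5) ≈ -59.04°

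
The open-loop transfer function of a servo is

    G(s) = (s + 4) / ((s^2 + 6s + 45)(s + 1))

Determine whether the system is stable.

The poles can be read from the denominator factors: s = -3 ± 6j, -1.
Since all poles lie strictly in the left half-plane, the system is stable.

stable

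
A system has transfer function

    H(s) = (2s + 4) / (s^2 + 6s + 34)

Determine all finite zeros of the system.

s = -2

Set the numerator to zero: 2s + 4 = 0, i.e. 2·(s + 2) = 0.
So s = -2.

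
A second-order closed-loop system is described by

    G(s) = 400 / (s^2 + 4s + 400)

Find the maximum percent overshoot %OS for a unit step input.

Comparing s^2 + 4s + 400 to s^2 + 2ζωₙs + ωₙ²: ωₙ = 20 rad/s and ζ = 4/(2·20) = 0.1.
%OS = 100·exp(−πζ/√(1−ζ²)) = 100·exp(−π·0.1/√(1−0.1²)) ≈ 72.9%.

%OS ≈ 72.9%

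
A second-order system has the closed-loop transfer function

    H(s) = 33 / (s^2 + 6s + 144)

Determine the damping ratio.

Compare the denominator to the standard form s^2 + 2ζωₙs + ωₙ².
ωₙ² = 144, so ωₙ = 12 rad/s.
2ζωₙ = 6, so ζ = 6/(2·12) = 0.25.

ζ = 0.25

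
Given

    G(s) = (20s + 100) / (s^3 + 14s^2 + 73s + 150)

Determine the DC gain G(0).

Set s = 0: G(0) = (100) / (150) = 2/3.

G(0) = 2/3 ≈ 0.6667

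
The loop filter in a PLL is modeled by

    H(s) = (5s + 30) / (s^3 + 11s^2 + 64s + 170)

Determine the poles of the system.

s = -3 + 5j, -3 - 5j, -5

The poles are the roots of the denominator s^3 + 11s^2 + 64s + 170 = 0.
Trying s = -5: the polynomial evaluates to 0, so (s + 5) is a factor.
Dividing out leaves s^2 + 6s + 34 = 0.
The quadratic formula then gives s = -3 ± 5j.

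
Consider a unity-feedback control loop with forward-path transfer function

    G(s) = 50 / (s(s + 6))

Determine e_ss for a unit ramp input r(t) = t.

e_ss = 0.1200

G(s) has one pole at the origin.
This is a Type 1 system. Kv = lim_{s→0} s·G(s) = 50/6 = 25/3.
e_ss = 1/Kv = 1/(25/3) = 3/25 ≈ 0.1200.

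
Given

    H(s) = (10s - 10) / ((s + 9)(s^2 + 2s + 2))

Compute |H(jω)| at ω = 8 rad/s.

|H(j8)| ≈ 0.1046

Substitute s = j8: numerator = -10 + j80, denominator = -686 - j352.
|H(j8)| = |-10 + j80| / |-686 - j352| = 80.623 / 771.04 ≈ 0.1046.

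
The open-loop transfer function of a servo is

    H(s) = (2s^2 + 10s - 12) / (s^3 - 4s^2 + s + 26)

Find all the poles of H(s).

The poles are the roots of the denominator s^3 - 4s^2 + s + 26 = 0.
Trying s = -2: the polynomial evaluates to 0, so (s + 2) is a factor.
Dividing out leaves s^2 - 6s + 13 = 0.
The quadratic formula then gives s = 3 ± 2j.

s = 3 ± 2j, -2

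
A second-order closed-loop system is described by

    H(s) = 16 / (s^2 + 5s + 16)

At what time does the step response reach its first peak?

t_p ≈ 1.006 s

Comparing s^2 + 5s + 16 to s^2 + 2ζωₙs + ωₙ²: ωₙ = 4 rad/s and ζ = 5/(2·4) = 0.625.
ζωₙ = 5/2 = 2.5, so ω_d = ωₙ√(1−ζ²) = √(ωₙ² − (ζωₙ)²) = √(16 − 2.5²) = √9.75 ≈ 3.122 rad/s.
t_p = π/ω_d = π/3.122 ≈ 1.006 s.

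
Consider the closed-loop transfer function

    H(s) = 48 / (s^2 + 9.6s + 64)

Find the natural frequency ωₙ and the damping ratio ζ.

ωₙ = 8 rad/s, ζ = 0.6

Compare the denominator to the standard form s^2 + 2ζωₙs + ωₙ².
ωₙ² = 64, so ωₙ = 8 rad/s.
2ζωₙ = 9.6, so ζ = 9.6/(2·8) = 0.6.
With ζ = 0.6 the response is underdamped.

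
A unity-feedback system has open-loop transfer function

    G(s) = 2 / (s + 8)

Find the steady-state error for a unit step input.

e_ss = 0.8000

G(s) has no poles at the origin.
This is a Type 0 system. Kp = lim_{s→0} G(s) = 2/8 = 1/4.
e_ss = 1/(1 + Kp) = 1/(1 + 1/4) = 4/5 ≈ 0.8000.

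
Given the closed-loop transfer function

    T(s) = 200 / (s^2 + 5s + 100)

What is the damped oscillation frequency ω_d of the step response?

Comparing s^2 + 5s + 100 to s^2 + 2ζωₙs + ωₙ²: ωₙ = 10 rad/s and ζ = 5/(2·10) = 0.25.
ζωₙ = 5/2 = 2.5, so ω_d = ωₙ√(1−ζ²) = √(ωₙ² − (ζωₙ)²) = √(100 − 2.5²) = √93.75 ≈ 9.682 rad/s.

ω_d ≈ 9.682 rad/s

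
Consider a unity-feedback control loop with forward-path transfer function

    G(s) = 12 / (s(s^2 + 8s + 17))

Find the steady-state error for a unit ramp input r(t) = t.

e_ss = 1.417

G(s) has one pole at the origin.
This is a Type 1 system. Kv = lim_{s→0} s·G(s) = 12/17.
e_ss = 1/Kv = 1/(12/17) = 17/12 ≈ 1.417.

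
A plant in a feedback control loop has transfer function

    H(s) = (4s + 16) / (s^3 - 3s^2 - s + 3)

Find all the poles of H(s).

The poles are the roots of the denominator s^3 - 3s^2 - s + 3 = 0.
Trying s = -1: the polynomial evaluates to 0, so (s + 1) is a factor.
Dividing out leaves s^2 - 4s + 3 = 0.
Factoring the quadratic: (s - 3)(s - 1) = 0.

s = -1, 3, 1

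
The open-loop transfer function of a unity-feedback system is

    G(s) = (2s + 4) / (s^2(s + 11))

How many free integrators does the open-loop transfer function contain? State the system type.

Type 2

The denominator has 2 factors of s at the origin (free integrators), so this is a Type 2 system.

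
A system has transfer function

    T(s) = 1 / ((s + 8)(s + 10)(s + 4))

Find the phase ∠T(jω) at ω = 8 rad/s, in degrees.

∠T(j8) ≈ -147.1°

At s = j8: numerator = 1, denominator = -1088 + j704.
∠T = ∠num − ∠den = 0° − (147.09°) = -147.1°.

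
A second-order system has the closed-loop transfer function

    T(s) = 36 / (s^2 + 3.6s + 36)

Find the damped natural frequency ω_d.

ω_d ≈ 5.724 rad/s

Comparing s^2 + 3.6s + 36 to s^2 + 2ζωₙs + ωₙ²: ωₙ = 6 rad/s and ζ = 3.6/(2·6) = 0.3.
ζωₙ = 3.6/2 = 1.8, so ω_d = ωₙ√(1−ζ²) = √(ωₙ² − (ζωₙ)²) = √(36 − 1.8²) = √32.76 ≈ 5.724 rad/s.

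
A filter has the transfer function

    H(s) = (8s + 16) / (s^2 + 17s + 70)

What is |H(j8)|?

Substitute s = j8: numerator = 16 + j64, denominator = 6 + j136.
|H(j8)| = |16 + j64| / |6 + j136| = 65.970 / 136.13 ≈ 0.4846.

|H(j8)| ≈ 0.4846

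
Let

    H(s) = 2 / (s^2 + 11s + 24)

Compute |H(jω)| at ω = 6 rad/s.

Substitute s = j6: numerator = 2, denominator = -12 + j66.
|H(j6)| = |2| / |-12 + j66| = 2 / 67.082 ≈ 0.02981.

|H(j6)| ≈ 0.02981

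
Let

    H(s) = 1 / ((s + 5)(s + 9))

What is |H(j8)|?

Substitute s = j8: numerator = 1, denominator = -19 + j112.
|H(j8)| = |1| / |-19 + j112| = 1 / 113.60 ≈ 0.008803.

|H(j8)| ≈ 0.008803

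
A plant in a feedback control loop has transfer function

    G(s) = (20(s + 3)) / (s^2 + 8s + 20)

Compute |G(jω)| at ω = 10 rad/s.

|G(j10)| ≈ 1.846

Substitute s = j10: numerator = 60 + j200, denominator = -80 + j80.
|G(j10)| = |60 + j200| / |-80 + j80| = 208.81 / 113.14 ≈ 1.846.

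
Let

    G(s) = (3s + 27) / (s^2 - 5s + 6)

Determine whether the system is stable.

unstable

The denominator s^2 - 5s + 6 factors as (s - 3)(s - 2), giving poles at s = 3, 2.
Since the pole(s) at s = 3, 2 lie in the right half-plane, the system is unstable.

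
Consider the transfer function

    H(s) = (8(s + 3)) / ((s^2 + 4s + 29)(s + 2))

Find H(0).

H(0) = 12/29 ≈ 0.4138

At s = 0 each factor (s + a) contributes a and each (s^2 + bs + c) contributes c.
H(0) = 8·(3) / ((29) · (2)) = 24/58 = 12/29.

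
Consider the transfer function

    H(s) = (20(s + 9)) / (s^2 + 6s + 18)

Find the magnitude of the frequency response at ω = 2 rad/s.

|H(j2)| = 10

Substitute s = j2: numerator = 180 + j40, denominator = 14 + j12.
|H(j2)| = |180 + j40| / |14 + j12| = 184.39 / 18.439 = 10.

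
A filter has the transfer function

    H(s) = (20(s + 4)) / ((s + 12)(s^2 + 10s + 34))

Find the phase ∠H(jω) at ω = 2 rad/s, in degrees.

At s = j2: numerator = 80 + j40, denominator = 320 + j300.
∠H = ∠num − ∠den = 26.565° − (43.152°) = -16.59°.

∠H(j2) ≈ -16.59°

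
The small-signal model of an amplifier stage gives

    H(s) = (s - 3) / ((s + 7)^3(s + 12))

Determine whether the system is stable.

The poles can be read from the denominator factors: s = -7, -7, -12, -7.
Since all poles lie strictly in the left half-plane, the system is stable.

stable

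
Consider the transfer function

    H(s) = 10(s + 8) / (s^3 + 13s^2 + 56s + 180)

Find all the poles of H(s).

s = -2 ± 4j, -9

The poles are the roots of the denominator s^3 + 13s^2 + 56s + 180 = 0.
Trying s = -9: the polynomial evaluates to 0, so (s + 9) is a factor.
Dividing out leaves s^2 + 4s + 20 = 0.
The quadratic formula then gives s = -2 ± 4j.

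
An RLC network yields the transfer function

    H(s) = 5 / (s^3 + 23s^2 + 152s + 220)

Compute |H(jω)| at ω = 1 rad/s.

Substitute s = j1: numerator = 5, denominator = 197 + j151.
|H(j1)| = |5| / |197 + j151| = 5 / 248.21 ≈ 0.02014.

|H(j1)| ≈ 0.02014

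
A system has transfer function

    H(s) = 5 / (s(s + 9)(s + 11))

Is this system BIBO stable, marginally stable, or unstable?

marginally stable

The poles can be read from the denominator factors: s = 0, -9, -11.
Since the simple pole(s) at s = 0 lie on the jω-axis with none in the right half-plane, the system is marginally stable.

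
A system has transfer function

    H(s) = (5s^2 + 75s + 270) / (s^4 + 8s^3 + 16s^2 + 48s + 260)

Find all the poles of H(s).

The poles are the roots of the denominator s^4 + 8s^3 + 16s^2 + 48s + 260 = 0.
No real roots exist; factor into two real quadratics: (s^2 - 2s + 10)(s^2 + 10s + 26) = 0.
Each quadratic gives a conjugate pair via the quadratic formula.

s = 1 ± 3j, -5 ± j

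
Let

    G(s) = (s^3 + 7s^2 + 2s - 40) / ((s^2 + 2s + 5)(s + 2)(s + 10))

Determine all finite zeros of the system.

s = -4, -5, 2

Set the numerator to zero: s^3 + 7s^2 + 2s - 40 = 0.
Factoring: (s + 4)(s + 5)(s - 2) = 0.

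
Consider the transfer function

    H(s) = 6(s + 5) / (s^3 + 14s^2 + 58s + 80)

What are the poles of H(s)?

The poles are the roots of the denominator s^3 + 14s^2 + 58s + 80 = 0.
Trying s = -8: the polynomial evaluates to 0, so (s + 8) is a factor.
Dividing out leaves s^2 + 6s + 10 = 0.
The quadratic formula then gives s = -3 ± 1j.

s = -3 ± j, -8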